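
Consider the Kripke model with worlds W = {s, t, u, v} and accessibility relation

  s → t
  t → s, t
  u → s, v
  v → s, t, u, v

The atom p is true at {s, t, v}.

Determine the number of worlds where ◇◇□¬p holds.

0

s: successors {t}; ◇□¬p there: t:F. ✗
t: successors {s, t}; ◇□¬p there: s:F, t:F. ✗
u: successors {s, v}; ◇□¬p there: s:F, v:F. ✗
v: successors {s, t, u, v}; ◇□¬p there: s:F, t:F, u:F, v:F. ✗
Satisfying worlds: ∅.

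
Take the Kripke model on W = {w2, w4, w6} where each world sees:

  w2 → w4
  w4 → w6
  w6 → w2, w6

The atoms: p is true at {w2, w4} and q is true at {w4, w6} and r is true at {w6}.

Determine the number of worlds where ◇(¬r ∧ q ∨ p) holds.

w2: successors {w4}; ¬r ∧ q ∨ p there: w4:T. ✓
w4: successors {w6}; ¬r ∧ q ∨ p there: w6:F. ✗
w6: successors {w2, w6}; ¬r ∧ q ∨ p there: w2:T, w6:F. ✓
Satisfying worlds: {w2, w6}.

2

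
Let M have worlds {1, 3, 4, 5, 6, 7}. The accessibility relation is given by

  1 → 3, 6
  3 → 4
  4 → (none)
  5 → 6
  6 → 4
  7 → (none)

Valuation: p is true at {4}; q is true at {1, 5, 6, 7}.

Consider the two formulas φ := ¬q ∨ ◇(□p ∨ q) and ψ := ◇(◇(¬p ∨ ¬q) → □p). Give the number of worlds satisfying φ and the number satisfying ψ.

5 and 4

For ¬q ∨ ◇(□p ∨ q):
1: ¬q is F, ◇(□p ∨ q) is T. ✓
3: ¬q is T, ◇(□p ∨ q) is T. ✓
4: ¬q is T, ◇(□p ∨ q) is F. ✓
5: ¬q is F, ◇(□p ∨ q) is T. ✓
6: ¬q is F, ◇(□p ∨ q) is T. ✓
7: ¬q is F, ◇(□p ∨ q) is F. ✗
— 5 worlds.
For ◇(◇(¬p ∨ ¬q) → □p):
1: successors {3, 6}; ◇(¬p ∨ ¬q) → □p there: 3:T, 6:T. ✓
3: successors {4}; ◇(¬p ∨ ¬q) → □p there: 4:T. ✓
4: no successors, so ◇(◇(¬p ∨ ¬q) → □p) fails. ✗
5: successors {6}; ◇(¬p ∨ ¬q) → □p there: 6:T. ✓
6: successors {4}; ◇(¬p ∨ ¬q) → □p there: 4:T. ✓
7: no successors, so ◇(◇(¬p ∨ ¬q) → □p) fails. ✗
— 4 worlds.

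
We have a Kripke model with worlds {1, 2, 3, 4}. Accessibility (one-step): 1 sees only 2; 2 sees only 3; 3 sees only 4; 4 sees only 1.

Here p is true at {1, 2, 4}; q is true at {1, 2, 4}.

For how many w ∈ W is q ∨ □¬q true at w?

1: q is T, □¬q is F. ✓
2: q is T, □¬q is T. ✓
3: q is F, □¬q is F. ✗
4: q is T, □¬q is F. ✓
Satisfying worlds: {1, 2, 4}.

3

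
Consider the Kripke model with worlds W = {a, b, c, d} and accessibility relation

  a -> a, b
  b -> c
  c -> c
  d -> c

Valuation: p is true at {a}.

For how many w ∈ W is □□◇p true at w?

0

a: successors {a, b}; □◇p there: a:F, b:F. ✗
b: successors {c}; □◇p there: c:F. ✗
c: successors {c}; □◇p there: c:F. ✗
d: successors {c}; □◇p there: c:F. ✗
Satisfying worlds: ∅.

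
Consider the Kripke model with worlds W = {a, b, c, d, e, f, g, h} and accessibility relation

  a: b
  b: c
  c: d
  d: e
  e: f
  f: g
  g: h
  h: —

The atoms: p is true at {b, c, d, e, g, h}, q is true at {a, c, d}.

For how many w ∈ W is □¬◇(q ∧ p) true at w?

a: successors {b}; ¬◇(q ∧ p) there: b:F. ✗
b: successors {c}; ¬◇(q ∧ p) there: c:F. ✗
c: successors {d}; ¬◇(q ∧ p) there: d:T. ✓
d: successors {e}; ¬◇(q ∧ p) there: e:T. ✓
e: successors {f}; ¬◇(q ∧ p) there: f:T. ✓
f: successors {g}; ¬◇(q ∧ p) there: g:T. ✓
g: successors {h}; ¬◇(q ∧ p) there: h:T. ✓
h: no successors, so □¬◇(q ∧ p) holds vacuously. ✓
Satisfying worlds: {c, d, e, f, g, h}.

6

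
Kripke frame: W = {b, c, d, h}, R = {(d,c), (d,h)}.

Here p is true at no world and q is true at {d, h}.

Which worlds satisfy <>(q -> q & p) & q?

b: <>(q -> q & p) is F, q is F. ✗
c: <>(q -> q & p) is F, q is F. ✗
d: <>(q -> q & p) is T, q is T. ✓
h: <>(q -> q & p) is F, q is T. ✗

{d}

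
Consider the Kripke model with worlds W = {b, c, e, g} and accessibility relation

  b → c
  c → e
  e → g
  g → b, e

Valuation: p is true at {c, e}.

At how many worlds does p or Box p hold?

3

b: p is F, Box p is T. ✓
c: p is T, Box p is T. ✓
e: p is T, Box p is F. ✓
g: p is F, Box p is F. ✗
Satisfying worlds: {b, c, e}.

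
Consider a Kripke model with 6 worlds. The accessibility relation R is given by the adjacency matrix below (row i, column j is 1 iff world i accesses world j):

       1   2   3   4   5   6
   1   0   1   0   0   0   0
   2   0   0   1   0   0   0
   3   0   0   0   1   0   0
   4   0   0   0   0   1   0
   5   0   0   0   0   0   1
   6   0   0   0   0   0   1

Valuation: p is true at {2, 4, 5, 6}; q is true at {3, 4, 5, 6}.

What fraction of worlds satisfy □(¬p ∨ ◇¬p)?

1/3

1: successors {2}; ¬p ∨ ◇¬p there: 2:T. ✓
2: successors {3}; ¬p ∨ ◇¬p there: 3:T. ✓
3: successors {4}; ¬p ∨ ◇¬p there: 4:F. ✗
4: successors {5}; ¬p ∨ ◇¬p there: 5:F. ✗
5: successors {6}; ¬p ∨ ◇¬p there: 6:F. ✗
6: successors {6}; ¬p ∨ ◇¬p there: 6:F. ✗
That's 2 of 6 worlds, so 2/6 = 1/3.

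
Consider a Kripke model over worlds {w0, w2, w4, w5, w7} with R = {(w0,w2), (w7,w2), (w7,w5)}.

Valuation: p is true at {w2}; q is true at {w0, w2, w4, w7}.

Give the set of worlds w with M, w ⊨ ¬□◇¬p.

{w0, w7}

w0: □◇¬p is F. ✓
w2: □◇¬p is T. ✗
w4: □◇¬p is T. ✗
w5: □◇¬p is T. ✗
w7: □◇¬p is F. ✓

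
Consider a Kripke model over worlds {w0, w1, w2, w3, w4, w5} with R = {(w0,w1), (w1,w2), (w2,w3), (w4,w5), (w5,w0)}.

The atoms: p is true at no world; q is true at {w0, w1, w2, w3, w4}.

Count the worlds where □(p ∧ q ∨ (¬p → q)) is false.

1

w0: successors {w1}; p ∧ q ∨ (¬p → q) there: w1:T. ✓
w1: successors {w2}; p ∧ q ∨ (¬p → q) there: w2:T. ✓
w2: successors {w3}; p ∧ q ∨ (¬p → q) there: w3:T. ✓
w3: no successors, so □(p ∧ q ∨ (¬p → q)) holds vacuously. ✓
w4: successors {w5}; p ∧ q ∨ (¬p → q) there: w5:F. ✗
w5: successors {w0}; p ∧ q ∨ (¬p → q) there: w0:T. ✓
Satisfying worlds: {w0, w1, w2, w3, w5}.
So □(p ∧ q ∨ (¬p → q)) fails at the other 1 world.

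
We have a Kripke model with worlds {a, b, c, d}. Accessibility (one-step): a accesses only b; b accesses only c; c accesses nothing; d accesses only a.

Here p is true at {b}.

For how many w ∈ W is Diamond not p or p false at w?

a: Diamond not p is F, p is F. ✗
b: Diamond not p is T, p is T. ✓
c: Diamond not p is F, p is F. ✗
d: Diamond not p is T, p is F. ✓
Satisfying worlds: {b, d}.
So Diamond not p or p fails at the other 2 worlds.

2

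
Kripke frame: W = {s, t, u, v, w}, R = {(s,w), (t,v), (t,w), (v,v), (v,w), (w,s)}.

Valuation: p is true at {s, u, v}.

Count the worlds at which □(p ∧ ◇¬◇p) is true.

1

s: successors {w}; p ∧ ◇¬◇p there: w:F. ✗
t: successors {v, w}; p ∧ ◇¬◇p there: v:F, w:F. ✗
u: no successors, so □(p ∧ ◇¬◇p) holds vacuously. ✓
v: successors {v, w}; p ∧ ◇¬◇p there: v:F, w:F. ✗
w: successors {s}; p ∧ ◇¬◇p there: s:F. ✗
Satisfying worlds: {u}.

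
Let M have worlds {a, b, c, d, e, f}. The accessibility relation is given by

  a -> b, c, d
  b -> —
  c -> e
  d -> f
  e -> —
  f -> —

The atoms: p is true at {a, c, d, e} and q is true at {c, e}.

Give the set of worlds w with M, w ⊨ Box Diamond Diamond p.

a: successors {b, c, d}; Diamond Diamond p there: b:F, c:F, d:F. ✗
b: no successors, so Box Diamond Diamond p holds vacuously. ✓
c: successors {e}; Diamond Diamond p there: e:F. ✗
d: successors {f}; Diamond Diamond p there: f:F. ✗
e: no successors, so Box Diamond Diamond p holds vacuously. ✓
f: no successors, so Box Diamond Diamond p holds vacuously. ✓

{b, e, f}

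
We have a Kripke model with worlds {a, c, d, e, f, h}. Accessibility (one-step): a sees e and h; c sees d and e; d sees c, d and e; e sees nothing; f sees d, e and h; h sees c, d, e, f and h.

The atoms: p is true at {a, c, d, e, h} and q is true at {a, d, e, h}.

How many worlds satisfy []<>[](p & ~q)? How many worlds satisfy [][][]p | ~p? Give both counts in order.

1 and 4

For []<>[](p & ~q):
a: successors {e, h}; <>[](p & ~q) there: e:F, h:T. ✗
c: successors {d, e}; <>[](p & ~q) there: d:T, e:F. ✗
d: successors {c, d, e}; <>[](p & ~q) there: c:T, d:T, e:F. ✗
e: no successors, so []<>[](p & ~q) holds vacuously. ✓
f: successors {d, e, h}; <>[](p & ~q) there: d:T, e:F, h:T. ✗
h: successors {c, d, e, f, h}; <>[](p & ~q) there: c:T, d:T, e:F, f:T, h:T. ✗
— 1 world.
For [][][]p | ~p:
a: [][][]p is F, ~p is F. ✗
c: [][][]p is T, ~p is F. ✓
d: [][][]p is T, ~p is F. ✓
e: [][][]p is T, ~p is F. ✓
f: [][][]p is F, ~p is T. ✓
h: [][][]p is F, ~p is F. ✗
— 4 worlds.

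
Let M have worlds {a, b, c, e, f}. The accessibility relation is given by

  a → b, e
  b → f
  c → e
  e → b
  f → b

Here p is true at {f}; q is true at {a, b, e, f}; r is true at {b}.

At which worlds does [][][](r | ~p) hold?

{e, f}

a: successors {b, e}; [][](r | ~p) there: b:T, e:F. ✗
b: successors {f}; [][](r | ~p) there: f:F. ✗
c: successors {e}; [][](r | ~p) there: e:F. ✗
e: successors {b}; [][](r | ~p) there: b:T. ✓
f: successors {b}; [][](r | ~p) there: b:T. ✓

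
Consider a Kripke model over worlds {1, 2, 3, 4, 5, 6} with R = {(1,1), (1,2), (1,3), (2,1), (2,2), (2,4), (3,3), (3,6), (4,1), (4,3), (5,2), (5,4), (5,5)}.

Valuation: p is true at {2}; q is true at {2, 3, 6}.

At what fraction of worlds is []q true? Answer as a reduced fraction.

1/3

1: successors {1, 2, 3}; q there: 1:F, 2:T, 3:T. ✗
2: successors {1, 2, 4}; q there: 1:F, 2:T, 4:F. ✗
3: successors {3, 6}; q there: 3:T, 6:T. ✓
4: successors {1, 3}; q there: 1:F, 3:T. ✗
5: successors {2, 4, 5}; q there: 2:T, 4:F, 5:F. ✗
6: no successors, so []q holds vacuously. ✓
That's 2 of 6 worlds, so 2/6 = 1/3.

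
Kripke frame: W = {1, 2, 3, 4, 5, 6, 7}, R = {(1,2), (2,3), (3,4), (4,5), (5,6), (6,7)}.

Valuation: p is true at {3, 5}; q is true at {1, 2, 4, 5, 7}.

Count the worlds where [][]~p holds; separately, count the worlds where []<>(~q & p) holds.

For [][]~p:
1: successors {2}; []~p there: 2:F. ✗
2: successors {3}; []~p there: 3:T. ✓
3: successors {4}; []~p there: 4:F. ✗
4: successors {5}; []~p there: 5:T. ✓
5: successors {6}; []~p there: 6:T. ✓
6: successors {7}; []~p there: 7:T. ✓
7: no successors, so [][]~p holds vacuously. ✓
— 5 worlds.
For []<>(~q & p):
1: successors {2}; <>(~q & p) there: 2:T. ✓
2: successors {3}; <>(~q & p) there: 3:F. ✗
3: successors {4}; <>(~q & p) there: 4:F. ✗
4: successors {5}; <>(~q & p) there: 5:F. ✗
5: successors {6}; <>(~q & p) there: 6:F. ✗
6: successors {7}; <>(~q & p) there: 7:F. ✗
7: no successors, so []<>(~q & p) holds vacuously. ✓
— 2 worlds.

5 and 2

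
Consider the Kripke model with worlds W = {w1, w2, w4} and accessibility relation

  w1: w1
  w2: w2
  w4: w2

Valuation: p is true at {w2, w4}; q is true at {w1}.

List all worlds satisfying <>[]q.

{w1}

w1: successors {w1}; []q there: w1:T. ✓
w2: successors {w2}; []q there: w2:F. ✗
w4: successors {w2}; []q there: w2:F. ✗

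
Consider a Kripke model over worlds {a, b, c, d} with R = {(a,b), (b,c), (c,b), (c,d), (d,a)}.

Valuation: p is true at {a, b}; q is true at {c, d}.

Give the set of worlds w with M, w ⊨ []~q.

a: successors {b}; ~q there: b:T. ✓
b: successors {c}; ~q there: c:F. ✗
c: successors {b, d}; ~q there: b:T, d:F. ✗
d: successors {a}; ~q there: a:T. ✓

{a, d}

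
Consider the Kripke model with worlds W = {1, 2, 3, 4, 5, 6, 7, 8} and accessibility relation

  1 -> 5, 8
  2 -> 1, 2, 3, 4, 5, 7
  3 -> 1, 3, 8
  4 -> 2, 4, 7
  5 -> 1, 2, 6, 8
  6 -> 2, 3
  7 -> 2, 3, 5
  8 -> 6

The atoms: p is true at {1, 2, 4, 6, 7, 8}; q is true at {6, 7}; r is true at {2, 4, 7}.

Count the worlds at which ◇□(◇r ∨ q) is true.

1: successors {5, 8}; □(◇r ∨ q) there: 5:F, 8:T. ✓
2: successors {1, 2, 3, 4, 5, 7}; □(◇r ∨ q) there: 1:F, 2:F, 3:F, 4:T, 5:F, 7:F. ✓
3: successors {1, 3, 8}; □(◇r ∨ q) there: 1:F, 3:F, 8:T. ✓
4: successors {2, 4, 7}; □(◇r ∨ q) there: 2:F, 4:T, 7:F. ✓
5: successors {1, 2, 6, 8}; □(◇r ∨ q) there: 1:F, 2:F, 6:F, 8:T. ✓
6: successors {2, 3}; □(◇r ∨ q) there: 2:F, 3:F. ✗
7: successors {2, 3, 5}; □(◇r ∨ q) there: 2:F, 3:F, 5:F. ✗
8: successors {6}; □(◇r ∨ q) there: 6:F. ✗
Satisfying worlds: {1, 2, 3, 4, 5}.

5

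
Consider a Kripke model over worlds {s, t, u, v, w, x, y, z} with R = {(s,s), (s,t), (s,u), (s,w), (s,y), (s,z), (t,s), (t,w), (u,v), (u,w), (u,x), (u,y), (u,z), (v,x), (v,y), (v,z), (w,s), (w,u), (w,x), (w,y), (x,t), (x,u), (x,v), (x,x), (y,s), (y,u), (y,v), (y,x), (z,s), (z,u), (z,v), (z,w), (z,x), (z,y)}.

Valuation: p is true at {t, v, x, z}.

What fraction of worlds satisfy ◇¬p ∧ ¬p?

1/2

s: ◇¬p is T, ¬p is T. ✓
t: ◇¬p is T, ¬p is F. ✗
u: ◇¬p is T, ¬p is T. ✓
v: ◇¬p is T, ¬p is F. ✗
w: ◇¬p is T, ¬p is T. ✓
x: ◇¬p is T, ¬p is F. ✗
y: ◇¬p is T, ¬p is T. ✓
z: ◇¬p is T, ¬p is F. ✗
That's 4 of 8 worlds, so 4/8 = 1/2.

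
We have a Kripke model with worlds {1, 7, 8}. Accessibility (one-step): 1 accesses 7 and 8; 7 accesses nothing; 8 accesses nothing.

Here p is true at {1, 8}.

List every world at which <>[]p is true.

1: successors {7, 8}; []p there: 7:T, 8:T. ✓
7: no successors, so <>[]p fails. ✗
8: no successors, so <>[]p fails. ✗

{1}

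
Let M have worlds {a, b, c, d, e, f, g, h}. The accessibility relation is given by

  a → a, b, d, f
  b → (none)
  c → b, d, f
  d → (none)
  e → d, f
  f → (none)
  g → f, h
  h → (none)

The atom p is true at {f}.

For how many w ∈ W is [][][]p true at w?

a: successors {a, b, d, f}; [][]p there: a:F, b:T, d:T, f:T. ✗
b: no successors, so [][][]p holds vacuously. ✓
c: successors {b, d, f}; [][]p there: b:T, d:T, f:T. ✓
d: no successors, so [][][]p holds vacuously. ✓
e: successors {d, f}; [][]p there: d:T, f:T. ✓
f: no successors, so [][][]p holds vacuously. ✓
g: successors {f, h}; [][]p there: f:T, h:T. ✓
h: no successors, so [][][]p holds vacuously. ✓
Satisfying worlds: {b, c, d, e, f, g, h}.

7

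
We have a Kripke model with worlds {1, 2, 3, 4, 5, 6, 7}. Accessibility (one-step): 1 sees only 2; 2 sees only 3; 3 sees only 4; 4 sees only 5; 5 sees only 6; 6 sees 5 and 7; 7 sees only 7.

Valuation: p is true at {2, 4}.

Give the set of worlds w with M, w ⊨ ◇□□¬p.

{2, 3, 4, 5, 6, 7}

1: successors {2}; □□¬p there: 2:F. ✗
2: successors {3}; □□¬p there: 3:T. ✓
3: successors {4}; □□¬p there: 4:T. ✓
4: successors {5}; □□¬p there: 5:T. ✓
5: successors {6}; □□¬p there: 6:T. ✓
6: successors {5, 7}; □□¬p there: 5:T, 7:T. ✓
7: successors {7}; □□¬p there: 7:T. ✓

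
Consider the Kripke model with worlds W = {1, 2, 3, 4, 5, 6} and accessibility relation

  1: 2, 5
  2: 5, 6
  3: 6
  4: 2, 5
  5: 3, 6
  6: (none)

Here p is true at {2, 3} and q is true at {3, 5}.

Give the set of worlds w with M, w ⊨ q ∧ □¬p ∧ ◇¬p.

{3}

1: q ∧ □¬p is F, ◇¬p is T. ✗
2: q ∧ □¬p is F, ◇¬p is T. ✗
3: q ∧ □¬p is T, ◇¬p is T. ✓
4: q ∧ □¬p is F, ◇¬p is T. ✗
5: q ∧ □¬p is F, ◇¬p is T. ✗
6: q ∧ □¬p is F, ◇¬p is F. ✗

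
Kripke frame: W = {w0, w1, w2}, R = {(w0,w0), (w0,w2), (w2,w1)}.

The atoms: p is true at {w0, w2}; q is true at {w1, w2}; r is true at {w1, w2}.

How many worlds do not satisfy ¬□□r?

2

w0: □□r is F. ✓
w1: □□r is T. ✗
w2: □□r is T. ✗
Satisfying worlds: {w0}.
So ¬□□r fails at the other 2 worlds.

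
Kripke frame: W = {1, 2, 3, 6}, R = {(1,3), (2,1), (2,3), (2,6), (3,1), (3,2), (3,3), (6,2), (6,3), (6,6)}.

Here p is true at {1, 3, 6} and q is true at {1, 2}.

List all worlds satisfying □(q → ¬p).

1: successors {3}; q → ¬p there: 3:T. ✓
2: successors {1, 3, 6}; q → ¬p there: 1:F, 3:T, 6:T. ✗
3: successors {1, 2, 3}; q → ¬p there: 1:F, 2:T, 3:T. ✗
6: successors {2, 3, 6}; q → ¬p there: 2:T, 3:T, 6:T. ✓

{1, 6}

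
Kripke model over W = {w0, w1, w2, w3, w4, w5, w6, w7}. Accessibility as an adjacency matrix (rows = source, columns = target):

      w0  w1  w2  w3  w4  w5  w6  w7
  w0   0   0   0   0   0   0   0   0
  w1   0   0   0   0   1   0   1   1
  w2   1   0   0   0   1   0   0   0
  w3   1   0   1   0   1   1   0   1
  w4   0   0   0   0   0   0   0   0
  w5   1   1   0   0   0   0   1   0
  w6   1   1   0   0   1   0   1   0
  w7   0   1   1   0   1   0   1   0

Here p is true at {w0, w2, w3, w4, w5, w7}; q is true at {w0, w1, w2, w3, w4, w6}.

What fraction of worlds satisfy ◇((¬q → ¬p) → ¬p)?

5/8

w0: no successors, so ◇((¬q → ¬p) → ¬p) fails. ✗
w1: successors {w4, w6, w7}; (¬q → ¬p) → ¬p there: w4:F, w6:T, w7:T. ✓
w2: successors {w0, w4}; (¬q → ¬p) → ¬p there: w0:F, w4:F. ✗
w3: successors {w0, w2, w4, w5, w7}; (¬q → ¬p) → ¬p there: w0:F, w2:F, w4:F, w5:T, w7:T. ✓
w4: no successors, so ◇((¬q → ¬p) → ¬p) fails. ✗
w5: successors {w0, w1, w6}; (¬q → ¬p) → ¬p there: w0:F, w1:T, w6:T. ✓
w6: successors {w0, w1, w4, w6}; (¬q → ¬p) → ¬p there: w0:F, w1:T, w4:F, w6:T. ✓
w7: successors {w1, w2, w4, w6}; (¬q → ¬p) → ¬p there: w1:T, w2:F, w4:F, w6:T. ✓
That's 5 of 8 worlds, so 5/8.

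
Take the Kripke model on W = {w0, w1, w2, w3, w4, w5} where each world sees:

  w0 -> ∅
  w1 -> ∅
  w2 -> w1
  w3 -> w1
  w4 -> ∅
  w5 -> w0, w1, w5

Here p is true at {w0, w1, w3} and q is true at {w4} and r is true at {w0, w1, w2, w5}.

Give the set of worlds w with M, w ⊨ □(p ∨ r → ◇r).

{w0, w1, w4}

w0: no successors, so □(p ∨ r → ◇r) holds vacuously. ✓
w1: no successors, so □(p ∨ r → ◇r) holds vacuously. ✓
w2: successors {w1}; p ∨ r → ◇r there: w1:F. ✗
w3: successors {w1}; p ∨ r → ◇r there: w1:F. ✗
w4: no successors, so □(p ∨ r → ◇r) holds vacuously. ✓
w5: successors {w0, w1, w5}; p ∨ r → ◇r there: w0:F, w1:F, w5:T. ✗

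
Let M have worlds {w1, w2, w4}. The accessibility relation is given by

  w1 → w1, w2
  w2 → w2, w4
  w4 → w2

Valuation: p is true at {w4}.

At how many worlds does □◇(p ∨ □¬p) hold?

2

w1: successors {w1, w2}; ◇(p ∨ □¬p) there: w1:T, w2:T. ✓
w2: successors {w2, w4}; ◇(p ∨ □¬p) there: w2:T, w4:F. ✗
w4: successors {w2}; ◇(p ∨ □¬p) there: w2:T. ✓
Satisfying worlds: {w1, w4}.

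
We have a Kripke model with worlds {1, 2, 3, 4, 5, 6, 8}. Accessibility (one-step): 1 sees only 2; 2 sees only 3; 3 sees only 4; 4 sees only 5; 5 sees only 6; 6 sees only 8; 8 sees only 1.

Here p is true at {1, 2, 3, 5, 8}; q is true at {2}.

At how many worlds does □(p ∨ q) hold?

5

1: successors {2}; p ∨ q there: 2:T. ✓
2: successors {3}; p ∨ q there: 3:T. ✓
3: successors {4}; p ∨ q there: 4:F. ✗
4: successors {5}; p ∨ q there: 5:T. ✓
5: successors {6}; p ∨ q there: 6:F. ✗
6: successors {8}; p ∨ q there: 8:T. ✓
8: successors {1}; p ∨ q there: 1:T. ✓
Satisfying worlds: {1, 2, 4, 6, 8}.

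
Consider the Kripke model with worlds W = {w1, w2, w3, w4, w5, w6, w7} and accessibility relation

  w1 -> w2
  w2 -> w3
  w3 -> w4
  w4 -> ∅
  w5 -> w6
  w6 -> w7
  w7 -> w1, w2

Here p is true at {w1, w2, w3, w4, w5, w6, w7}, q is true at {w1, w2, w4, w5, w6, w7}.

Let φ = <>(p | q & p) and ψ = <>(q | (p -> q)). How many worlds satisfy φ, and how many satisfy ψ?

For <>(p | q & p):
w1: successors {w2}; p | q & p there: w2:T. ✓
w2: successors {w3}; p | q & p there: w3:T. ✓
w3: successors {w4}; p | q & p there: w4:T. ✓
w4: no successors, so <>(p | q & p) fails. ✗
w5: successors {w6}; p | q & p there: w6:T. ✓
w6: successors {w7}; p | q & p there: w7:T. ✓
w7: successors {w1, w2}; p | q & p there: w1:T, w2:T. ✓
— 6 worlds.
For <>(q | (p -> q)):
w1: successors {w2}; q | (p -> q) there: w2:T. ✓
w2: successors {w3}; q | (p -> q) there: w3:F. ✗
w3: successors {w4}; q | (p -> q) there: w4:T. ✓
w4: no successors, so <>(q | (p -> q)) fails. ✗
w5: successors {w6}; q | (p -> q) there: w6:T. ✓
w6: successors {w7}; q | (p -> q) there: w7:T. ✓
w7: successors {w1, w2}; q | (p -> q) there: w1:T, w2:T. ✓
— 5 worlds.

6 and 5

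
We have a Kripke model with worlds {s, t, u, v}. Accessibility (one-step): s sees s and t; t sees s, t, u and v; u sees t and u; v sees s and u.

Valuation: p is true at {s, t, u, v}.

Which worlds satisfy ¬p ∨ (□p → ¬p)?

s: ¬p is F, □p → ¬p is F. ✗
t: ¬p is F, □p → ¬p is F. ✗
u: ¬p is F, □p → ¬p is F. ✗
v: ¬p is F, □p → ¬p is F. ✗

∅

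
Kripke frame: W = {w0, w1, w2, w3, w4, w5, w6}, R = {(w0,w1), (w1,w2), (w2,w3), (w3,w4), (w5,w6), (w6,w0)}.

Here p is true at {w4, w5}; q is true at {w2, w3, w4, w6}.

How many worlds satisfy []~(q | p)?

w0: successors {w1}; ~(q | p) there: w1:T. ✓
w1: successors {w2}; ~(q | p) there: w2:F. ✗
w2: successors {w3}; ~(q | p) there: w3:F. ✗
w3: successors {w4}; ~(q | p) there: w4:F. ✗
w4: no successors, so []~(q | p) holds vacuously. ✓
w5: successors {w6}; ~(q | p) there: w6:F. ✗
w6: successors {w0}; ~(q | p) there: w0:T. ✓
Satisfying worlds: {w0, w4, w6}.

3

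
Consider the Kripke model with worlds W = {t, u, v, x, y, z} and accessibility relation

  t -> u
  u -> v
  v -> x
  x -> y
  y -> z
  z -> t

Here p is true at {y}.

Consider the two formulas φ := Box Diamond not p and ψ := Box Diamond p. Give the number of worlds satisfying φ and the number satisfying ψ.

5 and 1

For Box Diamond not p:
t: successors {u}; Diamond not p there: u:T. ✓
u: successors {v}; Diamond not p there: v:T. ✓
v: successors {x}; Diamond not p there: x:F. ✗
x: successors {y}; Diamond not p there: y:T. ✓
y: successors {z}; Diamond not p there: z:T. ✓
z: successors {t}; Diamond not p there: t:T. ✓
— 5 worlds.
For Box Diamond p:
t: successors {u}; Diamond p there: u:F. ✗
u: successors {v}; Diamond p there: v:F. ✗
v: successors {x}; Diamond p there: x:T. ✓
x: successors {y}; Diamond p there: y:F. ✗
y: successors {z}; Diamond p there: z:F. ✗
z: successors {t}; Diamond p there: t:F. ✗
— 1 world.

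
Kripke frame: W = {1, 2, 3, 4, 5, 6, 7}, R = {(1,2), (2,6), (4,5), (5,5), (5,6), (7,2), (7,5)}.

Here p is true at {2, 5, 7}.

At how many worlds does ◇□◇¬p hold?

1: successors {2}; □◇¬p there: 2:F. ✗
2: successors {6}; □◇¬p there: 6:T. ✓
3: no successors, so ◇□◇¬p fails. ✗
4: successors {5}; □◇¬p there: 5:F. ✗
5: successors {5, 6}; □◇¬p there: 5:F, 6:T. ✓
6: no successors, so ◇□◇¬p fails. ✗
7: successors {2, 5}; □◇¬p there: 2:F, 5:F. ✗
Satisfying worlds: {2, 5}.

2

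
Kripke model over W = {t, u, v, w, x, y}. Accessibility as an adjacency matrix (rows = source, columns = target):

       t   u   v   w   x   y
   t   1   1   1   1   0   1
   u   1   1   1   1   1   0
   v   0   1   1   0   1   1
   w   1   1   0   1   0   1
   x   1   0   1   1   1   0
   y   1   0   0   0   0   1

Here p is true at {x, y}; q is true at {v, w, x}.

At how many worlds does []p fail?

6

t: successors {t, u, v, w, y}; p there: t:F, u:F, v:F, w:F, y:T. ✗
u: successors {t, u, v, w, x}; p there: t:F, u:F, v:F, w:F, x:T. ✗
v: successors {u, v, x, y}; p there: u:F, v:F, x:T, y:T. ✗
w: successors {t, u, w, y}; p there: t:F, u:F, w:F, y:T. ✗
x: successors {t, v, w, x}; p there: t:F, v:F, w:F, x:T. ✗
y: successors {t, y}; p there: t:F, y:T. ✗
Satisfying worlds: ∅.
So []p fails at the other 6 worlds.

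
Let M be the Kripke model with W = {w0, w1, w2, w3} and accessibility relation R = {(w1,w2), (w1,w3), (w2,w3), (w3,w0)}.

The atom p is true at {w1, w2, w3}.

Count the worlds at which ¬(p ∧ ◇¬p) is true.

3

w0: p ∧ ◇¬p is F. ✓
w1: p ∧ ◇¬p is F. ✓
w2: p ∧ ◇¬p is F. ✓
w3: p ∧ ◇¬p is T. ✗
Satisfying worlds: {w0, w1, w2}.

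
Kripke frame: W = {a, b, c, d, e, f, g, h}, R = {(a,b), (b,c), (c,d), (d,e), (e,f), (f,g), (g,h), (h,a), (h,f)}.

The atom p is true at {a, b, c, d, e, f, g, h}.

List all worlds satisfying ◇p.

a: successors {b}; p there: b:T. ✓
b: successors {c}; p there: c:T. ✓
c: successors {d}; p there: d:T. ✓
d: successors {e}; p there: e:T. ✓
e: successors {f}; p there: f:T. ✓
f: successors {g}; p there: g:T. ✓
g: successors {h}; p there: h:T. ✓
h: successors {a, f}; p there: a:T, f:T. ✓

{a, b, c, d, e, f, g, h}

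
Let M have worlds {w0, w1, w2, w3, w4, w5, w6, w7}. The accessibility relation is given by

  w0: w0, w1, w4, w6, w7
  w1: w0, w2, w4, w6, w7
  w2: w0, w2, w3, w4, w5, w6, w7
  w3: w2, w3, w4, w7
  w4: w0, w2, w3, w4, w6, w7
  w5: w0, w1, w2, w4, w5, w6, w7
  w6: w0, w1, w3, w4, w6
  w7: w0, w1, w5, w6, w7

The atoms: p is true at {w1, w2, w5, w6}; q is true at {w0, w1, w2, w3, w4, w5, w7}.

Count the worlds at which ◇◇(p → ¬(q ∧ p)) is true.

w0: successors {w0, w1, w4, w6, w7}; ◇(p → ¬(q ∧ p)) there: w0:T, w1:T, w4:T, w6:T, w7:T. ✓
w1: successors {w0, w2, w4, w6, w7}; ◇(p → ¬(q ∧ p)) there: w0:T, w2:T, w4:T, w6:T, w7:T. ✓
w2: successors {w0, w2, w3, w4, w5, w6, w7}; ◇(p → ¬(q ∧ p)) there: w0:T, w2:T, w3:T, w4:T, w5:T, w6:T, w7:T. ✓
w3: successors {w2, w3, w4, w7}; ◇(p → ¬(q ∧ p)) there: w2:T, w3:T, w4:T, w7:T. ✓
w4: successors {w0, w2, w3, w4, w6, w7}; ◇(p → ¬(q ∧ p)) there: w0:T, w2:T, w3:T, w4:T, w6:T, w7:T. ✓
w5: successors {w0, w1, w2, w4, w5, w6, w7}; ◇(p → ¬(q ∧ p)) there: w0:T, w1:T, w2:T, w4:T, w5:T, w6:T, w7:T. ✓
w6: successors {w0, w1, w3, w4, w6}; ◇(p → ¬(q ∧ p)) there: w0:T, w1:T, w3:T, w4:T, w6:T. ✓
w7: successors {w0, w1, w5, w6, w7}; ◇(p → ¬(q ∧ p)) there: w0:T, w1:T, w5:T, w6:T, w7:T. ✓
Satisfying worlds: {w0, w1, w2, w3, w4, w5, w6, w7}.

8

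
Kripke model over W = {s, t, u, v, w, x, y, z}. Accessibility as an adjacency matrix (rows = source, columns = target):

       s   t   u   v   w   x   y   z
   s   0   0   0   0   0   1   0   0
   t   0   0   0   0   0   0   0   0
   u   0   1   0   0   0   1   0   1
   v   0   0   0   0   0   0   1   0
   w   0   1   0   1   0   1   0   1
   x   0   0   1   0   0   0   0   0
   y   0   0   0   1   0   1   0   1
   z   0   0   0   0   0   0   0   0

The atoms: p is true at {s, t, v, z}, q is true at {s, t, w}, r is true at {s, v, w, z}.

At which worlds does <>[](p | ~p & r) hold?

{u, w, y}

s: successors {x}; [](p | ~p & r) there: x:F. ✗
t: no successors, so <>[](p | ~p & r) fails. ✗
u: successors {t, x, z}; [](p | ~p & r) there: t:T, x:F, z:T. ✓
v: successors {y}; [](p | ~p & r) there: y:F. ✗
w: successors {t, v, x, z}; [](p | ~p & r) there: t:T, v:F, x:F, z:T. ✓
x: successors {u}; [](p | ~p & r) there: u:F. ✗
y: successors {v, x, z}; [](p | ~p & r) there: v:F, x:F, z:T. ✓
z: no successors, so <>[](p | ~p & r) fails. ✗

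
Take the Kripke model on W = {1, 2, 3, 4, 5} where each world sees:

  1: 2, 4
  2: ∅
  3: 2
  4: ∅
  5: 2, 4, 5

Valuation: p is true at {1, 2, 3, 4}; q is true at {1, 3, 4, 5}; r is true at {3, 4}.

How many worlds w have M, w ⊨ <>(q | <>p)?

2

1: successors {2, 4}; q | <>p there: 2:F, 4:T. ✓
2: no successors, so <>(q | <>p) fails. ✗
3: successors {2}; q | <>p there: 2:F. ✗
4: no successors, so <>(q | <>p) fails. ✗
5: successors {2, 4, 5}; q | <>p there: 2:F, 4:T, 5:T. ✓
Satisfying worlds: {1, 5}.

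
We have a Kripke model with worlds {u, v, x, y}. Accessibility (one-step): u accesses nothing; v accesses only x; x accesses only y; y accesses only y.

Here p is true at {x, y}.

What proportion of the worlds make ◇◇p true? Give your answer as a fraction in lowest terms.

3/4

u: no successors, so ◇◇p fails. ✗
v: successors {x}; ◇p there: x:T. ✓
x: successors {y}; ◇p there: y:T. ✓
y: successors {y}; ◇p there: y:T. ✓
That's 3 of 4 worlds, so 3/4.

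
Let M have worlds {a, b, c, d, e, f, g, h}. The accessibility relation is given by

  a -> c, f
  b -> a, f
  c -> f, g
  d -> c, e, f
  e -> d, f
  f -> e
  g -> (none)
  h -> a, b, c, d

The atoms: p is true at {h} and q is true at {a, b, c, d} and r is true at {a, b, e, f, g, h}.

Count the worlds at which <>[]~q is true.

a: successors {c, f}; []~q there: c:T, f:T. ✓
b: successors {a, f}; []~q there: a:F, f:T. ✓
c: successors {f, g}; []~q there: f:T, g:T. ✓
d: successors {c, e, f}; []~q there: c:T, e:F, f:T. ✓
e: successors {d, f}; []~q there: d:F, f:T. ✓
f: successors {e}; []~q there: e:F. ✗
g: no successors, so <>[]~q fails. ✗
h: successors {a, b, c, d}; []~q there: a:F, b:F, c:T, d:F. ✓
Satisfying worlds: {a, b, c, d, e, h}.

6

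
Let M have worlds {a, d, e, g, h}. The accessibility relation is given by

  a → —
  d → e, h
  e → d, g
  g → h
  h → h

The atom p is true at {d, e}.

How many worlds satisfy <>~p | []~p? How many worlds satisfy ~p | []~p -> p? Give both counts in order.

5 and 2

For <>~p | []~p:
a: <>~p is F, []~p is T. ✓
d: <>~p is T, []~p is F. ✓
e: <>~p is T, []~p is F. ✓
g: <>~p is T, []~p is T. ✓
h: <>~p is T, []~p is T. ✓
— 5 worlds.
For ~p | []~p -> p:
a: ~p | []~p is T, p is F. ✗
d: ~p | []~p is F, p is T. ✓
e: ~p | []~p is F, p is T. ✓
g: ~p | []~p is T, p is F. ✗
h: ~p | []~p is T, p is F. ✗
— 2 worlds.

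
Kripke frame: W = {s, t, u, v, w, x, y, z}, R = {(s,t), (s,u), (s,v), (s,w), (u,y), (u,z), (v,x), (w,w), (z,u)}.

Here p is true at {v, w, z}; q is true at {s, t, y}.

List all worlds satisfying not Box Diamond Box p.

{s, u, v}

s: Box Diamond Box p is F. ✓
t: Box Diamond Box p is T. ✗
u: Box Diamond Box p is F. ✓
v: Box Diamond Box p is F. ✓
w: Box Diamond Box p is T. ✗
x: Box Diamond Box p is T. ✗
y: Box Diamond Box p is T. ✗
z: Box Diamond Box p is T. ✗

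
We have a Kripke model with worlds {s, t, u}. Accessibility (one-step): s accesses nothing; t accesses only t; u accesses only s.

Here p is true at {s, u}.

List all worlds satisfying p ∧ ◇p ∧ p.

s: p ∧ ◇p is F, p is T. ✗
t: p ∧ ◇p is F, p is F. ✗
u: p ∧ ◇p is T, p is T. ✓

{u}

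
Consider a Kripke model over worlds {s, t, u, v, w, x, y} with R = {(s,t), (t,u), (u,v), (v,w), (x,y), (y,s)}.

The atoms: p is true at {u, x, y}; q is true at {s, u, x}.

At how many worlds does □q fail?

s: successors {t}; q there: t:F. ✗
t: successors {u}; q there: u:T. ✓
u: successors {v}; q there: v:F. ✗
v: successors {w}; q there: w:F. ✗
w: no successors, so □q holds vacuously. ✓
x: successors {y}; q there: y:F. ✗
y: successors {s}; q there: s:T. ✓
Satisfying worlds: {t, w, y}.
So □q fails at the other 4 worlds.

4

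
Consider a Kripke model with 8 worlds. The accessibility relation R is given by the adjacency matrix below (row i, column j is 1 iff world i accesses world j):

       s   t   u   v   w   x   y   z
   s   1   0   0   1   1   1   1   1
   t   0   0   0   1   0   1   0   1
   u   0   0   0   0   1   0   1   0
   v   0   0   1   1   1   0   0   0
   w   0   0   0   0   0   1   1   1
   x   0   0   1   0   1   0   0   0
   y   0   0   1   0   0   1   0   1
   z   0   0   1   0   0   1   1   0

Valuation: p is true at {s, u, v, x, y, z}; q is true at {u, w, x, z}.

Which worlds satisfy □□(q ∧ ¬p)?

s: successors {s, v, w, x, y, z}; □(q ∧ ¬p) there: s:F, v:F, w:F, x:F, y:F, z:F. ✗
t: successors {v, x, z}; □(q ∧ ¬p) there: v:F, x:F, z:F. ✗
u: successors {w, y}; □(q ∧ ¬p) there: w:F, y:F. ✗
v: successors {u, v, w}; □(q ∧ ¬p) there: u:F, v:F, w:F. ✗
w: successors {x, y, z}; □(q ∧ ¬p) there: x:F, y:F, z:F. ✗
x: successors {u, w}; □(q ∧ ¬p) there: u:F, w:F. ✗
y: successors {u, x, z}; □(q ∧ ¬p) there: u:F, x:F, z:F. ✗
z: successors {u, x, y}; □(q ∧ ¬p) there: u:F, x:F, y:F. ✗

∅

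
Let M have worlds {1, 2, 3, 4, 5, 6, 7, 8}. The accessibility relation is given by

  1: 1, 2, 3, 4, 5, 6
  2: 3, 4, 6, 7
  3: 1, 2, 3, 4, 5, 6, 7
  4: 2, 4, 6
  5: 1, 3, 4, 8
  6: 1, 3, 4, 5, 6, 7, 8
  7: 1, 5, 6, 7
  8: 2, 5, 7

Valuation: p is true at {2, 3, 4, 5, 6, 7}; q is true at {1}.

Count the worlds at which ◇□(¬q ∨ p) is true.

7

1: successors {1, 2, 3, 4, 5, 6}; □(¬q ∨ p) there: 1:F, 2:T, 3:F, 4:T, 5:F, 6:F. ✓
2: successors {3, 4, 6, 7}; □(¬q ∨ p) there: 3:F, 4:T, 6:F, 7:F. ✓
3: successors {1, 2, 3, 4, 5, 6, 7}; □(¬q ∨ p) there: 1:F, 2:T, 3:F, 4:T, 5:F, 6:F, 7:F. ✓
4: successors {2, 4, 6}; □(¬q ∨ p) there: 2:T, 4:T, 6:F. ✓
5: successors {1, 3, 4, 8}; □(¬q ∨ p) there: 1:F, 3:F, 4:T, 8:T. ✓
6: successors {1, 3, 4, 5, 6, 7, 8}; □(¬q ∨ p) there: 1:F, 3:F, 4:T, 5:F, 6:F, 7:F, 8:T. ✓
7: successors {1, 5, 6, 7}; □(¬q ∨ p) there: 1:F, 5:F, 6:F, 7:F. ✗
8: successors {2, 5, 7}; □(¬q ∨ p) there: 2:T, 5:F, 7:F. ✓
Satisfying worlds: {1, 2, 3, 4, 5, 6, 8}.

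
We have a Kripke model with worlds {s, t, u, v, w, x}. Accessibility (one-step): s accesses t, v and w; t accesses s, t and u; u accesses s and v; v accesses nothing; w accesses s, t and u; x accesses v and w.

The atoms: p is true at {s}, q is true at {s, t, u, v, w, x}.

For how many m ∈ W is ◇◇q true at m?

5

s: successors {t, v, w}; ◇q there: t:T, v:F, w:T. ✓
t: successors {s, t, u}; ◇q there: s:T, t:T, u:T. ✓
u: successors {s, v}; ◇q there: s:T, v:F. ✓
v: no successors, so ◇◇q fails. ✗
w: successors {s, t, u}; ◇q there: s:T, t:T, u:T. ✓
x: successors {v, w}; ◇q there: v:F, w:T. ✓
Satisfying worlds: {s, t, u, w, x}.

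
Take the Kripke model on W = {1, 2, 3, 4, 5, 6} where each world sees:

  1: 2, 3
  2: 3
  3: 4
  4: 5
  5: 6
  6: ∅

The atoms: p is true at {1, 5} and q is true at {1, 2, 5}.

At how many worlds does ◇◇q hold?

1

1: successors {2, 3}; ◇q there: 2:F, 3:F. ✗
2: successors {3}; ◇q there: 3:F. ✗
3: successors {4}; ◇q there: 4:T. ✓
4: successors {5}; ◇q there: 5:F. ✗
5: successors {6}; ◇q there: 6:F. ✗
6: no successors, so ◇◇q fails. ✗
Satisfying worlds: {3}.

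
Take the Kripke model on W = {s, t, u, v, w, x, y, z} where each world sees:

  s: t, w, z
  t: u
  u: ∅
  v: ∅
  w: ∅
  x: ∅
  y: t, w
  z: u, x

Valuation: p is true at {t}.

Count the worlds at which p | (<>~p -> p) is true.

5

s: p is F, <>~p -> p is F. ✗
t: p is T, <>~p -> p is T. ✓
u: p is F, <>~p -> p is T. ✓
v: p is F, <>~p -> p is T. ✓
w: p is F, <>~p -> p is T. ✓
x: p is F, <>~p -> p is T. ✓
y: p is F, <>~p -> p is F. ✗
z: p is F, <>~p -> p is F. ✗
Satisfying worlds: {t, u, v, w, x}.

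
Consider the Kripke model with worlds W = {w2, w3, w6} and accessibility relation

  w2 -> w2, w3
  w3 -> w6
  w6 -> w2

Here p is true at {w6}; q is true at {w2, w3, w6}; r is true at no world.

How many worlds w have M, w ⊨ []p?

1

w2: successors {w2, w3}; p there: w2:F, w3:F. ✗
w3: successors {w6}; p there: w6:T. ✓
w6: successors {w2}; p there: w2:F. ✗
Satisfying worlds: {w3}.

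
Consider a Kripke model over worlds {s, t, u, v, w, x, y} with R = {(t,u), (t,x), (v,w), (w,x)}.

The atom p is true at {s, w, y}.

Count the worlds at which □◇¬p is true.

s: no successors, so □◇¬p holds vacuously. ✓
t: successors {u, x}; ◇¬p there: u:F, x:F. ✗
u: no successors, so □◇¬p holds vacuously. ✓
v: successors {w}; ◇¬p there: w:T. ✓
w: successors {x}; ◇¬p there: x:F. ✗
x: no successors, so □◇¬p holds vacuously. ✓
y: no successors, so □◇¬p holds vacuously. ✓
Satisfying worlds: {s, u, v, x, y}.

5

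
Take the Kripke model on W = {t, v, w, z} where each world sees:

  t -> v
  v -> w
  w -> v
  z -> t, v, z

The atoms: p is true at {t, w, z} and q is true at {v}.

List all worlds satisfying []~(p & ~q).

t: successors {v}; ~(p & ~q) there: v:T. ✓
v: successors {w}; ~(p & ~q) there: w:F. ✗
w: successors {v}; ~(p & ~q) there: v:T. ✓
z: successors {t, v, z}; ~(p & ~q) there: t:F, v:T, z:F. ✗

{t, w}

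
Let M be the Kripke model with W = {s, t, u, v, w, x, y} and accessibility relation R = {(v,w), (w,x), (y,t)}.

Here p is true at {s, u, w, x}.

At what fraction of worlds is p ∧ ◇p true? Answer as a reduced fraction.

1/7

s: p is T, ◇p is F. ✗
t: p is F, ◇p is F. ✗
u: p is T, ◇p is F. ✗
v: p is F, ◇p is T. ✗
w: p is T, ◇p is T. ✓
x: p is T, ◇p is F. ✗
y: p is F, ◇p is F. ✗
That's 1 of 7 worlds, so 1/7.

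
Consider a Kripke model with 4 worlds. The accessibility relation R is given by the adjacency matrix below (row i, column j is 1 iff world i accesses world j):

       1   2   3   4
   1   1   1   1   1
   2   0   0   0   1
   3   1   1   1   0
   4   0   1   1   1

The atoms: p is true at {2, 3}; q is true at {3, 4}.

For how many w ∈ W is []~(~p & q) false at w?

3

1: successors {1, 2, 3, 4}; ~(~p & q) there: 1:T, 2:T, 3:T, 4:F. ✗
2: successors {4}; ~(~p & q) there: 4:F. ✗
3: successors {1, 2, 3}; ~(~p & q) there: 1:T, 2:T, 3:T. ✓
4: successors {2, 3, 4}; ~(~p & q) there: 2:T, 3:T, 4:F. ✗
Satisfying worlds: {3}.
So []~(~p & q) fails at the other 3 worlds.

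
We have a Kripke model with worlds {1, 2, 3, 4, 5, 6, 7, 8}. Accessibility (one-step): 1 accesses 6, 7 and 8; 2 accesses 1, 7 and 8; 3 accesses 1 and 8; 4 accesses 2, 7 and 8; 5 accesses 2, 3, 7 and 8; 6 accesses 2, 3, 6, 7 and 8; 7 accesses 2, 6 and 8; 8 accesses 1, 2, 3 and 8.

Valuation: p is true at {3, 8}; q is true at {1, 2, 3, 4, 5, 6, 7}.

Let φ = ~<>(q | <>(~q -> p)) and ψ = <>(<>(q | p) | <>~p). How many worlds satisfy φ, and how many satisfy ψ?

For ~<>(q | <>(~q -> p)):
1: <>(q | <>(~q -> p)) is T. ✗
2: <>(q | <>(~q -> p)) is T. ✗
3: <>(q | <>(~q -> p)) is T. ✗
4: <>(q | <>(~q -> p)) is T. ✗
5: <>(q | <>(~q -> p)) is T. ✗
6: <>(q | <>(~q -> p)) is T. ✗
7: <>(q | <>(~q -> p)) is T. ✗
8: <>(q | <>(~q -> p)) is T. ✗
— 0 worlds.
For <>(<>(q | p) | <>~p):
1: successors {6, 7, 8}; <>(q | p) | <>~p there: 6:T, 7:T, 8:T. ✓
2: successors {1, 7, 8}; <>(q | p) | <>~p there: 1:T, 7:T, 8:T. ✓
3: successors {1, 8}; <>(q | p) | <>~p there: 1:T, 8:T. ✓
4: successors {2, 7, 8}; <>(q | p) | <>~p there: 2:T, 7:T, 8:T. ✓
5: successors {2, 3, 7, 8}; <>(q | p) | <>~p there: 2:T, 3:T, 7:T, 8:T. ✓
6: successors {2, 3, 6, 7, 8}; <>(q | p) | <>~p there: 2:T, 3:T, 6:T, 7:T, 8:T. ✓
7: successors {2, 6, 8}; <>(q | p) | <>~p there: 2:T, 6:T, 8:T. ✓
8: successors {1, 2, 3, 8}; <>(q | p) | <>~p there: 1:T, 2:T, 3:T, 8:T. ✓
— 8 worlds.

0 and 8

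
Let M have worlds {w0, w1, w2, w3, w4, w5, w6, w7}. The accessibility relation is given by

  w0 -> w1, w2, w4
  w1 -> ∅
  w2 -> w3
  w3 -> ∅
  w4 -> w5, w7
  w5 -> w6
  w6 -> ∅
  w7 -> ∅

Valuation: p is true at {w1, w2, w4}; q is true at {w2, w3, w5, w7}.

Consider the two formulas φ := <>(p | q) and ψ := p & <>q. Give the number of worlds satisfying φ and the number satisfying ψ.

For <>(p | q):
w0: successors {w1, w2, w4}; p | q there: w1:T, w2:T, w4:T. ✓
w1: no successors, so <>(p | q) fails. ✗
w2: successors {w3}; p | q there: w3:T. ✓
w3: no successors, so <>(p | q) fails. ✗
w4: successors {w5, w7}; p | q there: w5:T, w7:T. ✓
w5: successors {w6}; p | q there: w6:F. ✗
w6: no successors, so <>(p | q) fails. ✗
w7: no successors, so <>(p | q) fails. ✗
— 3 worlds.
For p & <>q:
w0: p is F, <>q is T. ✗
w1: p is T, <>q is F. ✗
w2: p is T, <>q is T. ✓
w3: p is F, <>q is F. ✗
w4: p is T, <>q is T. ✓
w5: p is F, <>q is F. ✗
w6: p is F, <>q is F. ✗
w7: p is F, <>q is F. ✗
— 2 worlds.

3 and 2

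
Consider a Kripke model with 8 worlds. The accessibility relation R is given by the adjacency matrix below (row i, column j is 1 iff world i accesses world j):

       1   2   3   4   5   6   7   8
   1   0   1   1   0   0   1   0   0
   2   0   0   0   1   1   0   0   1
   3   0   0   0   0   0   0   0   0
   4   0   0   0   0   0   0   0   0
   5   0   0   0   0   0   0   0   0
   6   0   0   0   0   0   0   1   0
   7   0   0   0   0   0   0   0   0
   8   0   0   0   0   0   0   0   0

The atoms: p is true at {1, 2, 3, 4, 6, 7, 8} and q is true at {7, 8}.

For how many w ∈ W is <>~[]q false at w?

1: successors {2, 3, 6}; ~[]q there: 2:T, 3:F, 6:F. ✓
2: successors {4, 5, 8}; ~[]q there: 4:F, 5:F, 8:F. ✗
3: no successors, so <>~[]q fails. ✗
4: no successors, so <>~[]q fails. ✗
5: no successors, so <>~[]q fails. ✗
6: successors {7}; ~[]q there: 7:F. ✗
7: no successors, so <>~[]q fails. ✗
8: no successors, so <>~[]q fails. ✗
Satisfying worlds: {1}.
So <>~[]q fails at the other 7 worlds.

7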